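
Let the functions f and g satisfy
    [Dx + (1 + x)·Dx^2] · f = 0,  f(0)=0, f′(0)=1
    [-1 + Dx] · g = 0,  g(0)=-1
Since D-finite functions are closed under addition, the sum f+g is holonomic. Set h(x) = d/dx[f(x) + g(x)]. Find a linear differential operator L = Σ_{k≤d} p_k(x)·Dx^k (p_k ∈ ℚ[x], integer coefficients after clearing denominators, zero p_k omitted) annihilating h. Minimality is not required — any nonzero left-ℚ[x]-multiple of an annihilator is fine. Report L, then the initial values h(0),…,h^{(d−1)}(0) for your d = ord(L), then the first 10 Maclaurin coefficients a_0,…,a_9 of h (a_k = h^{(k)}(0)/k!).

L = (-3 - x) + (1 - 2·x - x^2)·Dx + (2 + 3·x + x^2)·Dx^2  (order 2).
h: a_k = 0, -2, 1/2, -7/6, 23/24, -121/120, 719/720, -5041/5040, 40319/40320, -362881/362880, …
ICs: h(0) = 0, h′(0) = -2.

f: a_k = 0, 1, -1/2, 1/3, -1/4, 1/5, -1/6, 1/7, -1/8, 1/9, …
g: a_k = -1, -1, -1/2, -1/6, -1/24, -1/120, -1/720, -1/5040, -1/40320, -1/362880, …
Sum ⇒ L₀ = lclm(L_f,L_g) in ℚ(x)⟨Dx⟩.
Derive L from L₀ (diff closure).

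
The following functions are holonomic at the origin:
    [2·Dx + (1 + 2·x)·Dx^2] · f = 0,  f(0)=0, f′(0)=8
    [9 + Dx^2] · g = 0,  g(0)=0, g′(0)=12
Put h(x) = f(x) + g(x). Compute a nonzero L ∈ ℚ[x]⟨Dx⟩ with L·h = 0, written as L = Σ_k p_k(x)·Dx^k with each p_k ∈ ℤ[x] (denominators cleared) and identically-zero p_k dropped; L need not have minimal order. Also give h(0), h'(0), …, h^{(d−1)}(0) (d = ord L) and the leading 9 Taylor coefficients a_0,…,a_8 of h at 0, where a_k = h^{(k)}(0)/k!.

L = (594 + 648·x + 648·x^2)·Dx + (153 + 630·x + 972·x^2 + 648·x^3)·Dx^2 + (66 + 72·x + 72·x^2)·Dx^3 + (17 + 70·x + 108·x^2 + 72·x^3)·Dx^4  (order 4).
h: a_k = 0, 20, -8, -22/3, -16, 337/10, -128/3, 9997/140, -128, …
ICs: h(0) = 0, h′(0) = 20, h′′(0) = -16, h′′′(0) = -44.

f: a_k = 0, 8, -8, 32/3, -16, 128/5, -128/3, 512/7, -128, …
g: a_k = 0, 12, 0, -18, 0, 81/10, 0, -243/140, 0, …
Sum ⇒ L₀ = lclm(L_f,L_g) in ℚ(x)⟨Dx⟩.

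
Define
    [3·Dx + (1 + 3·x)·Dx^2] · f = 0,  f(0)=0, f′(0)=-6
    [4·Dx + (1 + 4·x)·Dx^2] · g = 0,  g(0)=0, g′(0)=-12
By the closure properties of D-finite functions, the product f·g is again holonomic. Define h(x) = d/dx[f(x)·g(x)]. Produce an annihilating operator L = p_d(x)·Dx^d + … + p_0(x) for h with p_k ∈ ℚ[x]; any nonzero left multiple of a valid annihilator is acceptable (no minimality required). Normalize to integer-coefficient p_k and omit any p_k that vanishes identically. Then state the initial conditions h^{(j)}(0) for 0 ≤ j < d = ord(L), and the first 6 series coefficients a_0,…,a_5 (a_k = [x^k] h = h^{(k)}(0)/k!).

f: a_k = 0, -6, 9, -18, 81/2, -486/5, …
g: a_k = 0, -12, 24, -64, 192, -3072/5, …
Sym-product of L_f,L_g gives L₀ (≤ ord 4).
h=h₀': d/dx-closure on L₀ ⇒ L.
L = (600 + 4032·x + 6912·x^2) + (854 + 8808·x + 30240·x^2 + 34560·x^3)·Dx + (172 + 2380·x + 12312·x^2 + 28224·x^3 + 24192·x^4)·Dx^2 + (7 + 122·x + 847·x^2 + 2928·x^3 + 5040·x^4 + 3456·x^5)·Dx^3  (order 3).
h: a_k = 0, 144, -756, 3264, -13230, 261144/5, …
ICs: h(0) = 0, h′(0) = 144, h′′(0) = -1512.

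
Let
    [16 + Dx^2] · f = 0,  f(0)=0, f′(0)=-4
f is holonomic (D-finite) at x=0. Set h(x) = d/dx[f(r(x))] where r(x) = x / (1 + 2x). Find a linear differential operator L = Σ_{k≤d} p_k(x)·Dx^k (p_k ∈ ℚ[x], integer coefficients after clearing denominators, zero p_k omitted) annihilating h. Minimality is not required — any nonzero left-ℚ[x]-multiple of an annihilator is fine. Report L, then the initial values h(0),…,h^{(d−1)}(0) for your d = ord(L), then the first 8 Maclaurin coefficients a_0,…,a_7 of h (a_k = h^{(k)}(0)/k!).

f: a_k = 0, -4, 0, 32/3, 0, -128/15, 0, 1024/315, …
h₀=f(r): pull back L_f along r ⇒ L₀.
h=h₀': d/dx-closure on L₀ ⇒ L.
L = (40 + 96·x + 96·x^2) + (12 + 72·x + 144·x^2 + 96·x^3)·Dx + (1 + 8·x + 24·x^2 + 32·x^3 + 16·x^4)·Dx^2  (order 2).
h: a_k = -4, 16, -16, -128, 2752/3, -3840, 565504/45, -1552384/45, …
ICs: h(0) = -4, h′(0) = 16.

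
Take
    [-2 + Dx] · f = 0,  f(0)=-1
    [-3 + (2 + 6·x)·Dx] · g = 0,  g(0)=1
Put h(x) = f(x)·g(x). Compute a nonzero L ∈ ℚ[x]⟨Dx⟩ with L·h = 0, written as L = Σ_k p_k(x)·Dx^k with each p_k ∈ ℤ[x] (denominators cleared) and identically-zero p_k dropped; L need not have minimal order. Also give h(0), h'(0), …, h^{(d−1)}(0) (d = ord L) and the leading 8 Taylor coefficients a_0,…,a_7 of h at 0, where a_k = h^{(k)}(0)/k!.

f: a_k = -1, -2, -2, -4/3, -2/3, -4/15, -4/45, -8/315, …
g: a_k = 1, 3/2, -9/8, 27/16, -405/128, 1701/256, -15309/1024, 72171/2048, …
Sym-product of L_f,L_g gives L₀ (≤ ord 1).
L = (-7 - 12·x) + (2 + 6·x)·Dx  (order 1).
h: a_k = -1, -7/2, -31/8, -181/48, -241/384, -13279/3840, 276497/46080, -9930589/645120, …
ICs: h(0) = -1.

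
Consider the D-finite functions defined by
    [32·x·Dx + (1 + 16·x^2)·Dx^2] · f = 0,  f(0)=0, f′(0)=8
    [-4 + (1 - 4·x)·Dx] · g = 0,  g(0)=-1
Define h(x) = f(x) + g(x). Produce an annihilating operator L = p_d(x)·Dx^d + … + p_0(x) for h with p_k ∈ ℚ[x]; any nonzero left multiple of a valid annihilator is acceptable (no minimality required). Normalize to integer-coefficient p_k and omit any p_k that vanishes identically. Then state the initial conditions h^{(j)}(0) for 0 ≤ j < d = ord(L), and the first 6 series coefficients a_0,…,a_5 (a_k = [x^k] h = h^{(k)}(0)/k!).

f: a_k = 0, 8, 0, -128/3, 0, 2048/5, …
g: a_k = -1, -4, -16, -64, -256, -1024, …
h₀=f+g: left-lcm gives L₀, ord ≤ 3.
L = (32 - 512·x - 1536·x^2)·Dx + (-16 + 32·x - 256·x^2 - 1536·x^3)·Dx^2 + (1 - 256·x^4)·Dx^3  (order 3).
h: a_k = -1, 4, -16, -320/3, -256, -3072/5, …
ICs: h(0) = -1, h′(0) = 4, h′′(0) = -32.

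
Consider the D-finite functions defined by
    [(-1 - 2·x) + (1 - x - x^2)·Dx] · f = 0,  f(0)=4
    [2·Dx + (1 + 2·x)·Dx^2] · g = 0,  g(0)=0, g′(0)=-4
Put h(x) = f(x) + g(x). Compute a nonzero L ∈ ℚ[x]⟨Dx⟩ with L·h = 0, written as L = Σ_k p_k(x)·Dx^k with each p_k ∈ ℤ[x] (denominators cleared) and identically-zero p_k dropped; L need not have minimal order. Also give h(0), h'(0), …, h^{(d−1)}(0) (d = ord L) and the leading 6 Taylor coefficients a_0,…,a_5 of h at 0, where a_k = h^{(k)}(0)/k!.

L = (34 + 92·x + 116·x^2 + 48·x^3 + 24·x^4)·Dx + (5 + 60·x + 170·x^2 + 180·x^3 + 100·x^4 + 40·x^5)·Dx^2 + (-3 - 11·x - 5·x^2 + 20·x^3 + 30·x^4 + 24·x^5 + 8·x^6)·Dx^3  (order 3).
h: a_k = 4, 0, 12, 20/3, 28, 96/5, …
ICs: h(0) = 4, h′(0) = 0, h′′(0) = 24.

f: a_k = 4, 4, 8, 12, 20, 32, …
g: a_k = 0, -4, 4, -16/3, 8, -64/5, …
L₀ := lclm(L_f,L_g); ord L₀ ≤ 1+2.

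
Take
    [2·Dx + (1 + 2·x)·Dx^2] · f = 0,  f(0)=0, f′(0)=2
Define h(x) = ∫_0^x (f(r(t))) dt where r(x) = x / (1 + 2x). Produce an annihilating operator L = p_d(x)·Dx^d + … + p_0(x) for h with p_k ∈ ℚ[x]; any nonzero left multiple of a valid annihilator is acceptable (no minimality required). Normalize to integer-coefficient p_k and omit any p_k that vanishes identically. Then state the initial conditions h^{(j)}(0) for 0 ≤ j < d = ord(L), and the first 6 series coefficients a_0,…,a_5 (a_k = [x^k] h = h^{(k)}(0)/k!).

L = (6 + 16·x)·Dx^2 + (1 + 6·x + 8·x^2)·Dx^3  (order 3).
h: a_k = 0, 0, 1, -2, 14/3, -12, …
ICs: h(0) = 0, h′(0) = 0, h′′(0) = 2.

f: a_k = 0, 2, -2, 8/3, -4, 32/5, …
h₀=f(r): pull back L_f along r ⇒ L₀.
h=∫₀ˣh₀: take L = L₀·Dx.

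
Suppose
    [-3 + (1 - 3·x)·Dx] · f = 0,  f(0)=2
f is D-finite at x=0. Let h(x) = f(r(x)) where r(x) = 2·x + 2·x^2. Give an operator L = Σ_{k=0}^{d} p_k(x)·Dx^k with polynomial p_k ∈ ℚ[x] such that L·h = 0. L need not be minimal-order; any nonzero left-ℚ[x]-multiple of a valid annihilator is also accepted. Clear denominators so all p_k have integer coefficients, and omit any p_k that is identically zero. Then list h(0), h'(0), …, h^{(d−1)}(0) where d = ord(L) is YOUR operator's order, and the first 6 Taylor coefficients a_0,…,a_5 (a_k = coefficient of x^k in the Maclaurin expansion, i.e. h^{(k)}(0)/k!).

L = (6 + 12·x) + (-1 + 6·x + 6·x^2)·Dx  (order 1).
h: a_k = 2, 12, 84, 576, 3960, 27216, …
ICs: h(0) = 2.

f: a_k = 2, 6, 18, 54, 162, 486, …
L₀ from L_f via x↦r, Dx↦r'^{-1}Dx.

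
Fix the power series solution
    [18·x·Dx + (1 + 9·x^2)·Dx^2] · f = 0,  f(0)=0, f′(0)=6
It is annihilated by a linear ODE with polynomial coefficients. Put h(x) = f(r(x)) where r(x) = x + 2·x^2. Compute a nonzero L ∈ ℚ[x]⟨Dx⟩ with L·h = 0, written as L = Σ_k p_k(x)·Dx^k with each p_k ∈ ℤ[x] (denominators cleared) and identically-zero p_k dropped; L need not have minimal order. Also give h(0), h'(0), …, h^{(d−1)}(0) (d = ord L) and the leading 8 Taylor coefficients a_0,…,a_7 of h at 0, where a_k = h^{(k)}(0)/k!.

f: a_k = 0, 6, 0, -18, 0, 486/5, 0, -4374/7, …
Change of var in L_f (x↦r) gives L₀.
L = (-4 + 18·x + 144·x^2 + 432·x^3 + 432·x^4)·Dx + (1 + 4·x + 9·x^2 + 72·x^3 + 180·x^4 + 144·x^5)·Dx^2  (order 2).
h: a_k = 0, 6, 12, -18, -108, -594/5, 828, 22842/7, …
ICs: h(0) = 0, h′(0) = 6.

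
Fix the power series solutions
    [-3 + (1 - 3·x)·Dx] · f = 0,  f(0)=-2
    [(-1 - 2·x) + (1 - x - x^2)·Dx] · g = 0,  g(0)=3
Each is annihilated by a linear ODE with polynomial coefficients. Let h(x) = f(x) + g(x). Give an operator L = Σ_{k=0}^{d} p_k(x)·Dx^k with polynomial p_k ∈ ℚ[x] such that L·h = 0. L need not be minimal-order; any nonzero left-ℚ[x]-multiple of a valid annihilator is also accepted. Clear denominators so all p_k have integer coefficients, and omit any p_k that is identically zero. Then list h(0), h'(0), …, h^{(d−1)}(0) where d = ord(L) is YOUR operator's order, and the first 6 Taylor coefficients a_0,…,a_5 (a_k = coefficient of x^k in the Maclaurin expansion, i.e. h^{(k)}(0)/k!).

L = (-6 - 36·x + 18·x^2 - 18·x^3) + (14 - 18·x - 24·x^2 + 18·x^3 - 36·x^4)·Dx + (-2 + 10·x - 15·x^2 + 10·x^3 - 9·x^5)·Dx^2  (order 2).
h: a_k = 1, -3, -12, -45, -147, -462, …
ICs: h(0) = 1, h′(0) = -3.

f: a_k = -2, -6, -18, -54, -162, -486, …
g: a_k = 3, 3, 6, 9, 15, 24, …
Sum ⇒ L₀ = lclm(L_f,L_g) in ℚ(x)⟨Dx⟩.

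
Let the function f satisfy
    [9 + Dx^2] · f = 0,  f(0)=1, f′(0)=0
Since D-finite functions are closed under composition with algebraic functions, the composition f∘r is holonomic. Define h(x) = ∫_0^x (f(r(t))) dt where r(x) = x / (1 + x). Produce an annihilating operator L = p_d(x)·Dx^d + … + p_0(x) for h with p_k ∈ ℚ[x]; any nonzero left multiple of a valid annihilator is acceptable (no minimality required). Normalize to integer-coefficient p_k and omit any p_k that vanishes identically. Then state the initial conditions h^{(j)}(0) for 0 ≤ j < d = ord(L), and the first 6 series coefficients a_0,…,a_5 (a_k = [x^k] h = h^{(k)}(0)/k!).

L = 9·Dx + (2 + 6·x + 6·x^2 + 2·x^3)·Dx^2 + (1 + 4·x + 6·x^2 + 4·x^3 + x^4)·Dx^3  (order 3).
h: a_k = 0, 1, 0, -3/2, 9/4, -81/40, …
ICs: h(0) = 0, h′(0) = 1, h′′(0) = 0.

f: a_k = 1, 0, -9/2, 0, 27/8, 0, …
L₀ from L_f via x↦r, Dx↦r'^{-1}Dx.
Integrate: L := L₀·Dx.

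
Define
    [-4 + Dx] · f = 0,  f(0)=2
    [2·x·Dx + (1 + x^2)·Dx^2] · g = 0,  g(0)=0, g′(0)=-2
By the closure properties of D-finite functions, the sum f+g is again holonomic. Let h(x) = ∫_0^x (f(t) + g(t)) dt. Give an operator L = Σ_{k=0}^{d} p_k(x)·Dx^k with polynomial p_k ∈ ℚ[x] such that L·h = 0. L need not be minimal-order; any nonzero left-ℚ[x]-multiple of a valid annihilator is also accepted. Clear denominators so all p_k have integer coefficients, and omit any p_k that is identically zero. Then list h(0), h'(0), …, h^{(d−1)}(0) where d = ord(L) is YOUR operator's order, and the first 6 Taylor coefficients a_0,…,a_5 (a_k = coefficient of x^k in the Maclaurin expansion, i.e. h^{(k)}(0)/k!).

f: a_k = 2, 8, 16, 64/3, 64/3, 256/15, …
g: a_k = 0, -2, 0, 2/3, 0, -2/5, …
Sum ⇒ L₀ = lclm(L_f,L_g) in ℚ(x)⟨Dx⟩.
∫: right-multiply L₀ by Dx.
L = (4 - 16·x - 12·x^2 - 16·x^3)·Dx^2 + (-9 - 13·x^2 - 8·x^4)·Dx^3 + (2 + x + 4·x^2 + x^3 + 2·x^4)·Dx^4  (order 4).
h: a_k = 0, 2, 3, 16/3, 11/2, 64/15, …
ICs: h(0) = 0, h′(0) = 2, h′′(0) = 6, h′′′(0) = 32.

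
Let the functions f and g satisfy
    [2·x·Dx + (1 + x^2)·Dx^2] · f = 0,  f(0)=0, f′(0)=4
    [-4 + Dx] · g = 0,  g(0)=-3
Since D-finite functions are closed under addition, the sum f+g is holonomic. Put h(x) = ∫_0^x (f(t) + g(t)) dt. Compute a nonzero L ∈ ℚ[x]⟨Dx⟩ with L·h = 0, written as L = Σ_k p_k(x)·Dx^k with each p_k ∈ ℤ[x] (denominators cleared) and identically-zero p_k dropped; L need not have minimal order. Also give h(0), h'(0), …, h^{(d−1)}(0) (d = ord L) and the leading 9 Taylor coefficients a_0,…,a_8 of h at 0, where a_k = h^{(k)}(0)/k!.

L = (4 - 16·x - 12·x^2 - 16·x^3)·Dx^2 + (-9 - 13·x^2 - 8·x^4)·Dx^3 + (2 + x + 4·x^2 + x^3 + 2·x^4)·Dx^4  (order 4).
h: a_k = 0, -3, -4, -8, -25/3, -32/5, -62/15, -256/105, -271/210, …
ICs: h(0) = 0, h′(0) = -3, h′′(0) = -8, h′′′(0) = -48.

f: a_k = 0, 4, 0, -4/3, 0, 4/5, 0, -4/7, 0, …
g: a_k = -3, -12, -24, -32, -32, -128/5, -256/15, -1024/105, -512/105, …
h₀=f+g: left-lcm gives L₀, ord ≤ 3.
h=∫h₀ ⇒ L = L₀·Dx.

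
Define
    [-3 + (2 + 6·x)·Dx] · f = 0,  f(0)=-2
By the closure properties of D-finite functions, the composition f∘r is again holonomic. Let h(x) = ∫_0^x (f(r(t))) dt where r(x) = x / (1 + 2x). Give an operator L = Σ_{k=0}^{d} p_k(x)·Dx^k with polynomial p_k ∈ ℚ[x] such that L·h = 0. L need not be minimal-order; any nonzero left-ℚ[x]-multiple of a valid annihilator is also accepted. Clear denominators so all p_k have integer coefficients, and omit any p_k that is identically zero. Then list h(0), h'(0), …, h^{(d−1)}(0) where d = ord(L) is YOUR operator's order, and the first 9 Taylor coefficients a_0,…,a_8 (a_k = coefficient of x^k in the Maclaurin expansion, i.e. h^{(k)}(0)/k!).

L = -3·Dx + (2 + 14·x + 20·x^2)·Dx^2  (order 2).
h: a_k = 0, -2, -3/2, 11/4, -195/32, 993/64, -11303/256, 492501/3584, -3761283/8192, …
ICs: h(0) = 0, h′(0) = -2.

f: a_k = -2, -3, 9/4, -27/8, 405/64, -1701/128, 15309/512, -72171/1024, 2814669/16384, …
f∘r: x↦r, Dx↦Dx/r' in L_f ⇒ L₀.
h=∫₀ˣh₀: take L = L₀·Dx.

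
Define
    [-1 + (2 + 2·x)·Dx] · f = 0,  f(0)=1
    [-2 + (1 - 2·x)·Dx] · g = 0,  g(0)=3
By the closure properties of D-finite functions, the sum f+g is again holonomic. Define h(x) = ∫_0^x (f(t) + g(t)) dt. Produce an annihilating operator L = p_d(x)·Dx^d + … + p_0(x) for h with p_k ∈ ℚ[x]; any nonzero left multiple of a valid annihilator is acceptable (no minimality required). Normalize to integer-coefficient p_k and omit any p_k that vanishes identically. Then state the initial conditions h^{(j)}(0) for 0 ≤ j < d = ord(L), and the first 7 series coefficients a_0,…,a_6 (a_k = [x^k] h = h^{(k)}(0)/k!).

f: a_k = 1, 1/2, -1/8, 1/16, -5/128, 7/256, -21/1024, …
g: a_k = 3, 6, 12, 24, 48, 96, 192, …
Sum ⇒ L₀ = lclm(L_f,L_g) in ℚ(x)⟨Dx⟩.
h=∫h₀ ⇒ L = L₀·Dx.
L = (6 + 4·x)·Dx + (-11 - 20·x - 12·x^2)·Dx^2 + (2 + 2·x - 8·x^2 - 8·x^3)·Dx^3  (order 3).
h: a_k = 0, 4, 13/4, 95/24, 385/64, 6139/640, 24583/1536, …
ICs: h(0) = 0, h′(0) = 4, h′′(0) = 13/2.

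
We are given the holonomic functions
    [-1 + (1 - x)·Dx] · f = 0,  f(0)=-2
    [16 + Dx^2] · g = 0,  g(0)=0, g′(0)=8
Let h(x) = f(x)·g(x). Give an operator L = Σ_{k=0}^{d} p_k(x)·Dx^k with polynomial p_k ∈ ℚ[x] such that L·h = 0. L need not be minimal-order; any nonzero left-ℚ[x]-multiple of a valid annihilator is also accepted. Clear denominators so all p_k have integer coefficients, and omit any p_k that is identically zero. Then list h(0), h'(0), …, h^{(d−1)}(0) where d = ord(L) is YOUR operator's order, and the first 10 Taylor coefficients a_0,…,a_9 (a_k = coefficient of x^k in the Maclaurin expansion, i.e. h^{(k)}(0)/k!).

L = (-16 + 16·x) + 2·Dx + (-1 + x)·Dx^2  (order 2).
h: a_k = 0, -16, -16, 80/3, 80/3, -112/15, -112/15, 1744/315, 1744/315, 1072/405, …
ICs: h(0) = 0, h′(0) = -16.

f: a_k = -2, -2, -2, -2, -2, -2, -2, -2, -2, -2, …
g: a_k = 0, 8, 0, -64/3, 0, 256/15, 0, -2048/315, 0, 4096/2835, …
Sym-product of L_f,L_g gives L₀ (≤ ord 2).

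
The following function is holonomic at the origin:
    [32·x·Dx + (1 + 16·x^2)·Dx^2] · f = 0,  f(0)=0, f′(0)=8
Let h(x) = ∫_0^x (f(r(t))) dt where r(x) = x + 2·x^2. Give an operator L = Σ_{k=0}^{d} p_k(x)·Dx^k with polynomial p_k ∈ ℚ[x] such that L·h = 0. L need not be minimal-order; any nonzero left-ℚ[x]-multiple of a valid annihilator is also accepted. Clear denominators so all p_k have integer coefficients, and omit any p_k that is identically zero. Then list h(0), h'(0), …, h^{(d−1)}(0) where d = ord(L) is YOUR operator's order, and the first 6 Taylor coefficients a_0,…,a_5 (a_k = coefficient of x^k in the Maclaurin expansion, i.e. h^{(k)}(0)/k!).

L = (-4 + 32·x + 256·x^2 + 768·x^3 + 768·x^4)·Dx^2 + (1 + 4·x + 16·x^2 + 128·x^3 + 320·x^4 + 256·x^5)·Dx^3  (order 3).
h: a_k = 0, 0, 4, 16/3, -32/3, -256/5, …
ICs: h(0) = 0, h′(0) = 0, h′′(0) = 8.

f: a_k = 0, 8, 0, -128/3, 0, 2048/5, …
Change of var in L_f (x↦r) gives L₀.
h=∫h₀ ⇒ L = L₀·Dx.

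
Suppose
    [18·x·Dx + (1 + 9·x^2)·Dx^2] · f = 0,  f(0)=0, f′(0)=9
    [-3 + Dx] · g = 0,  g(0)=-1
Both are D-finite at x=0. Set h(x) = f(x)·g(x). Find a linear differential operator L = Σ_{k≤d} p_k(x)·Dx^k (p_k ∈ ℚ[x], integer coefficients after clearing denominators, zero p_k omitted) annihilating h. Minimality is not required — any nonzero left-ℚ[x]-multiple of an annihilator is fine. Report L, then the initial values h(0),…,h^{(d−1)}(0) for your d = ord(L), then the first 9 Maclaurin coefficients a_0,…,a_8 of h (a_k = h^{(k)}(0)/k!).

L = (9 - 54·x + 81·x^2) + (-6 + 18·x - 54·x^2)·Dx + (1 + 9·x^2)·Dx^2  (order 2).
h: a_k = 0, -9, -27, -27/2, 81/2, -2187/40, -2673/8, 203391/560, 247131/112, …
ICs: h(0) = 0, h′(0) = -9.

f: a_k = 0, 9, 0, -27, 0, 729/5, 0, -6561/7, 0, …
g: a_k = -1, -3, -9/2, -9/2, -27/8, -81/40, -81/80, -243/560, -729/4480, …
Product ⇒ symmetric product L₀, ord ≤ 2.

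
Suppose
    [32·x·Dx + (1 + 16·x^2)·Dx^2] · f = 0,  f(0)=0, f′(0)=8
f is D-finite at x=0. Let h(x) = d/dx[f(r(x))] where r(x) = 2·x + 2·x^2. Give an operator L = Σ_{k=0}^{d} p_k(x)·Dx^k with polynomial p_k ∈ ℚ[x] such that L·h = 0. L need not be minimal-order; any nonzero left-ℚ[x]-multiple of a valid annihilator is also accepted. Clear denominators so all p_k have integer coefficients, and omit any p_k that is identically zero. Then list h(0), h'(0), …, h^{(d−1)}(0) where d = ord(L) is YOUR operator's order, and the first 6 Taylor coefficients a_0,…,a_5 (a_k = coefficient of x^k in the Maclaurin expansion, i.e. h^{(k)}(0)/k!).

f: a_k = 0, 8, 0, -128/3, 0, 2048/5, …
f∘r: x↦r, Dx↦Dx/r' in L_f ⇒ L₀.
Differentiate: ansatz ord ≤ ord L₀ ⇒ L.
L = (-2 + 128·x + 512·x^2 + 768·x^3 + 384·x^4) + (1 + 2·x + 64·x^2 + 256·x^3 + 320·x^4 + 128·x^5)·Dx  (order 1).
h: a_k = 16, 32, -1024, -4096, 60416, 391168, …
ICs: h(0) = 16.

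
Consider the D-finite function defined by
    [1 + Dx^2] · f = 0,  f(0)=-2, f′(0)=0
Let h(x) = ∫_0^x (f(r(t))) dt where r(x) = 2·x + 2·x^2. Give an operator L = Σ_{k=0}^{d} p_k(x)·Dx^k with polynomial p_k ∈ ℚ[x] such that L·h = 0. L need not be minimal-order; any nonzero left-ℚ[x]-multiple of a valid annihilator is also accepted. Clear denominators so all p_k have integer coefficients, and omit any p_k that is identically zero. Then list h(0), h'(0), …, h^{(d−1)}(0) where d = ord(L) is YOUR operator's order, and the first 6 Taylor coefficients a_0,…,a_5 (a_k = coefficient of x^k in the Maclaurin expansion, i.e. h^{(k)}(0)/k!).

L = (4 + 24·x + 48·x^2 + 32·x^3)·Dx - 2·Dx^2 + (1 + 2·x)·Dx^3  (order 3).
h: a_k = 0, -2, 0, 4/3, 2, 8/15, …
ICs: h(0) = 0, h′(0) = -2, h′′(0) = 0.

f: a_k = -2, 0, 1, 0, -1/12, 0, …
h₀=f(r): pull back L_f along r ⇒ L₀.
h=∫₀ˣh₀: take L = L₀·Dx.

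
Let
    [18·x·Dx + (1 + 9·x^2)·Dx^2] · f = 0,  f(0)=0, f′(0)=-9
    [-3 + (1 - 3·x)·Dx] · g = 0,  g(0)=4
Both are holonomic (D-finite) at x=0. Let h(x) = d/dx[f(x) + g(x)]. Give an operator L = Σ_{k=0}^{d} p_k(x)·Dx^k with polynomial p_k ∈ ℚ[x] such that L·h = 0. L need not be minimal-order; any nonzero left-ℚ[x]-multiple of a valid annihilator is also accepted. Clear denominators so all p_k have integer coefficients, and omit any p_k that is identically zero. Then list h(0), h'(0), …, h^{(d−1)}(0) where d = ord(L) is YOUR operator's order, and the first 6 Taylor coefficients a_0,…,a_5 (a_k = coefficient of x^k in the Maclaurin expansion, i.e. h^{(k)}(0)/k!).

L = (18 - 216·x - 486·x^2) + (-12 + 18·x - 108·x^2 - 486·x^3)·Dx + (1 - 81·x^4)·Dx^2  (order 2).
h: a_k = 3, 72, 405, 1296, 4131, 17496, …
ICs: h(0) = 3, h′(0) = 72.

f: a_k = 0, -9, 0, 27, 0, -729/5, …
g: a_k = 4, 12, 36, 108, 324, 972, …
Sum ⇒ L₀ = lclm(L_f,L_g) in ℚ(x)⟨Dx⟩.
Differentiate: ansatz ord ≤ ord L₀ ⇒ L.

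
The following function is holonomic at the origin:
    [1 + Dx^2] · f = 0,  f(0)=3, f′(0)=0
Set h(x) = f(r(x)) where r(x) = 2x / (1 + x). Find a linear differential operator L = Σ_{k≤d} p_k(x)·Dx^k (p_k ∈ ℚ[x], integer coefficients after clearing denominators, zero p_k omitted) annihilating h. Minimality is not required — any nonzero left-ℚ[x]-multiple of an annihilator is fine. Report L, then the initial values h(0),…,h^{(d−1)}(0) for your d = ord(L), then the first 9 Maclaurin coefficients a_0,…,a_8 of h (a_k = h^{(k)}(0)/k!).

L = 4 + (2 + 6·x + 6·x^2 + 2·x^3)·Dx + (1 + 4·x + 6·x^2 + 4·x^3 + x^4)·Dx^2  (order 2).
h: a_k = 3, 0, -6, 12, -16, 16, -154/15, -12/5, 2354/105, …
ICs: h(0) = 3, h′(0) = 0.

f: a_k = 3, 0, -3/2, 0, 1/8, 0, -1/240, 0, 1/13440, …
f∘r: x↦r, Dx↦Dx/r' in L_f ⇒ L₀.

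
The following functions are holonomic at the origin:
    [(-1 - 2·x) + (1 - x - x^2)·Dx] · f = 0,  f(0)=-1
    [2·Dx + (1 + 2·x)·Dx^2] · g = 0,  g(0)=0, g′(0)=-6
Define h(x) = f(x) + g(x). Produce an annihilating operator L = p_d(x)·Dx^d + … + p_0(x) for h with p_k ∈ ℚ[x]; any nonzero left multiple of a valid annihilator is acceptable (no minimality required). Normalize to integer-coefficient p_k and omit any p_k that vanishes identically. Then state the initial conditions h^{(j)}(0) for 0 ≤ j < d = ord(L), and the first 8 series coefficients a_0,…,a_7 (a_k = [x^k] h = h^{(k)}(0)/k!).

L = (34 + 92·x + 116·x^2 + 48·x^3 + 24·x^4)·Dx + (5 + 60·x + 170·x^2 + 180·x^3 + 100·x^4 + 40·x^5)·Dx^2 + (-3 - 11·x - 5·x^2 + 20·x^3 + 30·x^4 + 24·x^5 + 8·x^6)·Dx^3  (order 3).
h: a_k = -1, -7, 4, -11, 7, -136/5, 19, -531/7, …
ICs: h(0) = -1, h′(0) = -7, h′′(0) = 8.

f: a_k = -1, -1, -2, -3, -5, -8, -13, -21, …
g: a_k = 0, -6, 6, -8, 12, -96/5, 32, -384/7, …
h₀=f+g: left-lcm gives L₀, ord ≤ 3.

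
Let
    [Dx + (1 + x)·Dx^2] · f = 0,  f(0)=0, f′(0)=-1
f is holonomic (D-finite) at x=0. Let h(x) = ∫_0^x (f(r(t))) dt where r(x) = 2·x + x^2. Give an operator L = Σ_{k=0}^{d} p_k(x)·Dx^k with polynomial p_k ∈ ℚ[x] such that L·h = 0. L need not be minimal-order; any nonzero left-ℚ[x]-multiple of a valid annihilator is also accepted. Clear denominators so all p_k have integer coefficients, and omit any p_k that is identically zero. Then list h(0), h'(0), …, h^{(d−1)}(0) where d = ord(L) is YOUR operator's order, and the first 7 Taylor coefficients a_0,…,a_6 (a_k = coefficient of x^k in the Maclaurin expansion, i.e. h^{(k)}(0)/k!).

f: a_k = 0, -1, 1/2, -1/3, 1/4, -1/5, 1/6, …
L₀ from L_f via x↦r, Dx↦r'^{-1}Dx.
∫: right-multiply L₀ by Dx.
L = Dx^2 + (1 + x)·Dx^3  (order 3).
h: a_k = 0, 0, -1, 1/3, -1/6, 1/10, -1/15, …
ICs: h(0) = 0, h′(0) = 0, h′′(0) = -2.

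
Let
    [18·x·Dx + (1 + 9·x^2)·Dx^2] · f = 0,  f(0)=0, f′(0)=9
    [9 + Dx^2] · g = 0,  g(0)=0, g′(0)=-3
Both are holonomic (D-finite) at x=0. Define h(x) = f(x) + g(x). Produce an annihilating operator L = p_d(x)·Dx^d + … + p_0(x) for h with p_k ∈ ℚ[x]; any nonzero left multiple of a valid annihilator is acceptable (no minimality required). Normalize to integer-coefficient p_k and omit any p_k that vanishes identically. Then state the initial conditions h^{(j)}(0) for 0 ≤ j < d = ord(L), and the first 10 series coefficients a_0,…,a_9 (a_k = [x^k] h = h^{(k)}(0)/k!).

L = (-1782·x + 20412·x^3 + 13122·x^5)·Dx + (-9 + 567·x^2 + 6561·x^4 + 6561·x^6)·Dx^2 + (-198·x + 2268·x^3 + 1458·x^5)·Dx^3 + (-1 + 63·x^2 + 729·x^4 + 729·x^6)·Dx^4  (order 4).
h: a_k = 0, 6, 0, -45/2, 0, 5751/40, 0, -524637/560, 0, 29393037/4480, …
ICs: h(0) = 0, h′(0) = 6, h′′(0) = 0, h′′′(0) = -135.

f: a_k = 0, 9, 0, -27, 0, 729/5, 0, -6561/7, 0, 6561, …
g: a_k = 0, -3, 0, 9/2, 0, -81/40, 0, 243/560, 0, -243/4480, …
Sum ⇒ L₀ = lclm(L_f,L_g) in ℚ(x)⟨Dx⟩.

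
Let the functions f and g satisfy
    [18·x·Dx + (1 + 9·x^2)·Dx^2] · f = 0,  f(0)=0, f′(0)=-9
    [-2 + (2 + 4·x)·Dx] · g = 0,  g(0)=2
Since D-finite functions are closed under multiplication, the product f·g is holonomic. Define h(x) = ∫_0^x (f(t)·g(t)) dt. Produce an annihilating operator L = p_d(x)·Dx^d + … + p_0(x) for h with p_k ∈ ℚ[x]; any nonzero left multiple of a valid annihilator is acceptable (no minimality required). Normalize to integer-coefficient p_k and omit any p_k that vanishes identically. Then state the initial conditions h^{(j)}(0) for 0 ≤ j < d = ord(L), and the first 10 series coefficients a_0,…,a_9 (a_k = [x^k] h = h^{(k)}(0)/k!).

L = (3 - 18·x - 9·x^2)·Dx + (-2 + 14·x + 54·x^2 + 36·x^3)·Dx^2 + (1 + 4·x + 13·x^2 + 36·x^3 + 36·x^4)·Dx^3  (order 3).
h: a_k = 0, 0, -9, -6, 63/4, 9, -2049/40, -801/20, 562869/2240, 54099/280, …
ICs: h(0) = 0, h′(0) = 0, h′′(0) = -18.

f: a_k = 0, -9, 0, 27, 0, -729/5, 0, 6561/7, 0, -6561, …
g: a_k = 2, 2, -1, 1, -5/4, 7/4, -21/8, 33/8, -429/64, 715/64, …
f·g: L₀ = L_f ⊗_s L_g, ord ≤ 2·1.
h=∫₀ˣh₀: take L = L₀·Dx.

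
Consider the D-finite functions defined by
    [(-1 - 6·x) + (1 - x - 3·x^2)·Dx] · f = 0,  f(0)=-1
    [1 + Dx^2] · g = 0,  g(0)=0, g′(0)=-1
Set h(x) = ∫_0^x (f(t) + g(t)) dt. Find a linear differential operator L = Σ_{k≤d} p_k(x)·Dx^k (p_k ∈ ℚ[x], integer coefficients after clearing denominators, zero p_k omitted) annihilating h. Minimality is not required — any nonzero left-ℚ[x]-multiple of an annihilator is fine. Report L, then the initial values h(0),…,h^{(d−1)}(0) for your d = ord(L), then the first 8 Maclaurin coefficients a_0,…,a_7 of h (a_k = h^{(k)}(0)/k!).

L = (43 + 292·x + 307·x^2 + 624·x^3 + 45·x^4 + 54·x^5)·Dx + (-9 - 7·x - 6·x^2 + 91·x^3 + 144·x^4 + 27·x^5 + 27·x^6)·Dx^2 + (43 + 292·x + 307·x^2 + 624·x^3 + 45·x^4 + 54·x^5)·Dx^3 + (-9 - 7·x - 6·x^2 + 91·x^3 + 144·x^4 + 27·x^5 + 27·x^6)·Dx^4  (order 4).
h: a_k = 0, -1, -1, -4/3, -41/24, -19/5, -4801/720, -97/7, …
ICs: h(0) = 0, h′(0) = -1, h′′(0) = -2, h′′′(0) = -8.

f: a_k = -1, -1, -4, -7, -19, -40, -97, -217, …
g: a_k = 0, -1, 0, 1/6, 0, -1/120, 0, 1/5040, …
Weyl lclm of L_f,L_g ⇒ L₀ (ord ≤ 3).
∫: right-multiply L₀ by Dx.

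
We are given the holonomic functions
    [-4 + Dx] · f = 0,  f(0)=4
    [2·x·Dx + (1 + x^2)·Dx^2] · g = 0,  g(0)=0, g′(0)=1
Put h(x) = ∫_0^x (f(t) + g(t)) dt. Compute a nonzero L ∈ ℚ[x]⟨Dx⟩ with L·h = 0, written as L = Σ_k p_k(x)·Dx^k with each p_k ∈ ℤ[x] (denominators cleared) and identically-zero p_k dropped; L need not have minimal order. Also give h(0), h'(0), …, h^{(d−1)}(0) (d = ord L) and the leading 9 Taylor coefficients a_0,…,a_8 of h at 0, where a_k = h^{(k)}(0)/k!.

f: a_k = 4, 16, 32, 128/3, 128/3, 512/15, 1024/45, 4096/315, 2048/315, …
g: a_k = 0, 1, 0, -1/3, 0, 1/5, 0, -1/7, 0, …
Weyl lclm of L_f,L_g ⇒ L₀ (ord ≤ 3).
∫: right-multiply L₀ by Dx.
L = (4 - 16·x - 12·x^2 - 16·x^3)·Dx^2 + (-9 - 13·x^2 - 8·x^4)·Dx^3 + (2 + x + 4·x^2 + x^3 + 2·x^4)·Dx^4  (order 4).
h: a_k = 0, 4, 17/2, 32/3, 127/12, 128/15, 103/18, 1024/315, 4051/2520, …
ICs: h(0) = 0, h′(0) = 4, h′′(0) = 17, h′′′(0) = 64.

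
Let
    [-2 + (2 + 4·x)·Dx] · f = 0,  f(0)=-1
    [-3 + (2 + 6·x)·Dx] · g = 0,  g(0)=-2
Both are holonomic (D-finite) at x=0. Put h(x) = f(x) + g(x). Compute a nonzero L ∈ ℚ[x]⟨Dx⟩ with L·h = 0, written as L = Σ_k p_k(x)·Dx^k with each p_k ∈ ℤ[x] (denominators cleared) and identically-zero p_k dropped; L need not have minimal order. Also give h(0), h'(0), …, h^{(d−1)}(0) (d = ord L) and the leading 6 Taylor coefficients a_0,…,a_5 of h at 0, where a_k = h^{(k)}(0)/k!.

f: a_k = -1, -1, 1/2, -1/2, 5/8, -7/8, …
g: a_k = -2, -3, 9/4, -27/8, 405/64, -1701/128, …
L₀ := lclm(L_f,L_g); ord L₀ ≤ 1+1.
L = -3 + (5 + 12·x)·Dx + (2 + 10·x + 12·x^2)·Dx^2  (order 2).
h: a_k = -3, -4, 11/4, -31/8, 445/64, -1813/128, …
ICs: h(0) = -3, h′(0) = -4.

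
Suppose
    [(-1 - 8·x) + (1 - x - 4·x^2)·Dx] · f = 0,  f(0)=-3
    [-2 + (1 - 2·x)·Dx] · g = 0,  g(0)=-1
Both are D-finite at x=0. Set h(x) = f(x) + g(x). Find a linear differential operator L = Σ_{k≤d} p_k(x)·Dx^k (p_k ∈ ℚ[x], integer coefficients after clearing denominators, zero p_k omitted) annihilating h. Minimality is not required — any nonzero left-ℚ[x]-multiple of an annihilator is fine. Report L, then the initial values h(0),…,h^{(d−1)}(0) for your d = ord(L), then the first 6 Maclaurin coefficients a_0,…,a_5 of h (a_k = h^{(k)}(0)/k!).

L = (12 - 48·x + 192·x^2 - 128·x^3) + (-2 - 96·x^2 + 352·x^3 - 256·x^4)·Dx + (-1 + 11·x - 30·x^2 + 80·x^4 - 64·x^5)·Dx^2  (order 2).
h: a_k = -4, -5, -19, -35, -103, -227, …
ICs: h(0) = -4, h′(0) = -5.

f: a_k = -3, -3, -15, -27, -87, -195, …
g: a_k = -1, -2, -4, -8, -16, -32, …
f+g: L₀ = lclm(L_f,L_g), ord ≤ 1+1.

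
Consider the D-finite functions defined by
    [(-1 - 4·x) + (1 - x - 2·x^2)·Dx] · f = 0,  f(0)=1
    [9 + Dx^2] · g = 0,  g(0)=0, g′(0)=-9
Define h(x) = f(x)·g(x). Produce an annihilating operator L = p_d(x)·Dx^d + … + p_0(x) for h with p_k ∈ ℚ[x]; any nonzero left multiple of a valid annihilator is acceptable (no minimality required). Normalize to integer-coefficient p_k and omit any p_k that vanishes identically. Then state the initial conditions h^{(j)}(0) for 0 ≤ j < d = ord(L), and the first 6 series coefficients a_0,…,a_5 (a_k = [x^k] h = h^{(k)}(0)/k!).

L = (-5 + 9·x + 18·x^2) + (2 + 8·x)·Dx + (-1 + x + 2·x^2)·Dx^2  (order 2).
h: a_k = 0, -9, -9, -27/2, -63/2, -2583/40, …
ICs: h(0) = 0, h′(0) = -9.

f: a_k = 1, 1, 3, 5, 11, 21, …
g: a_k = 0, -9, 0, 27/2, 0, -243/40, …
h₀=f·g: eliminate ⇒ L₀, order ≤ 1·2.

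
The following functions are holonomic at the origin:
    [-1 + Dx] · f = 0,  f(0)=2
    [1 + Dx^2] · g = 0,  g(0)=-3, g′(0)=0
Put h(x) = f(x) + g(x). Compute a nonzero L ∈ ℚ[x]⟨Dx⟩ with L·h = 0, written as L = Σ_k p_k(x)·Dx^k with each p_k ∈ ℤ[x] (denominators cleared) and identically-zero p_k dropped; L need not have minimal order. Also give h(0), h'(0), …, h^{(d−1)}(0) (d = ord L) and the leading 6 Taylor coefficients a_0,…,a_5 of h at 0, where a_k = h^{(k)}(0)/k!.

L = -1 + Dx - Dx^2 + Dx^3  (order 3).
h: a_k = -1, 2, 5/2, 1/3, -1/24, 1/60, …
ICs: h(0) = -1, h′(0) = 2, h′′(0) = 5.

f: a_k = 2, 2, 1, 1/3, 1/12, 1/60, …
g: a_k = -3, 0, 3/2, 0, -1/8, 0, …
f+g: L₀ = lclm(L_f,L_g), ord ≤ 1+2.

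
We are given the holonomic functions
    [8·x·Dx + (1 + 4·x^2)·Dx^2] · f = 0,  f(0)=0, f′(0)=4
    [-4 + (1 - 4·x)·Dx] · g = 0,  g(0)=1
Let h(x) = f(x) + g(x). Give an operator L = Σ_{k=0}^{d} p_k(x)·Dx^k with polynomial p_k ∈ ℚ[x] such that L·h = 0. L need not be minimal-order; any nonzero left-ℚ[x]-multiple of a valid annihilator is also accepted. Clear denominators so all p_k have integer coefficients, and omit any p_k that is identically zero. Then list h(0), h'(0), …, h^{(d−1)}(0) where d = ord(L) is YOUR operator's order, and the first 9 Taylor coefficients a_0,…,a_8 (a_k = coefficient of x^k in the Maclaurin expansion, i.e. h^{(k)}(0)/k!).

f: a_k = 0, 4, 0, -16/3, 0, 64/5, 0, -256/7, 0, …
g: a_k = 1, 4, 16, 64, 256, 1024, 4096, 16384, 65536, …
Weyl lclm of L_f,L_g ⇒ L₀ (ord ≤ 3).
L = (8 - 128·x - 96·x^2)·Dx + (-13 + 8·x - 100·x^2 - 96·x^3)·Dx^2 + (1 - 3·x - 12·x^3 - 16·x^4)·Dx^3  (order 3).
h: a_k = 1, 8, 16, 176/3, 256, 5184/5, 4096, 114432/7, 65536, …
ICs: h(0) = 1, h′(0) = 8, h′′(0) = 32.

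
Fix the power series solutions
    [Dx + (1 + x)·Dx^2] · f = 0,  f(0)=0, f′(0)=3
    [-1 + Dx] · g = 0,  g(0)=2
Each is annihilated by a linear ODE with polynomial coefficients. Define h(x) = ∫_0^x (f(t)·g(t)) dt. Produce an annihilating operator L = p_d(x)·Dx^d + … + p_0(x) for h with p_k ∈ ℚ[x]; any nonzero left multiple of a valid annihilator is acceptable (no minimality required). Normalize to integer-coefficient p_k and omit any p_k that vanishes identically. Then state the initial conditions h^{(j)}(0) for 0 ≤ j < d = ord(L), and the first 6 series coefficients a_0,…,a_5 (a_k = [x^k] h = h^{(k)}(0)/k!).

L = x·Dx + (-1 - 2·x)·Dx^2 + (1 + x)·Dx^3  (order 3).
h: a_k = 0, 0, 3, 1, 1/2, 0, …
ICs: h(0) = 0, h′(0) = 0, h′′(0) = 6.

f: a_k = 0, 3, -3/2, 1, -3/4, 3/5, …
g: a_k = 2, 2, 1, 1/3, 1/12, 1/60, …
Product ⇒ symmetric product L₀, ord ≤ 2.
Integrate: L := L₀·Dx.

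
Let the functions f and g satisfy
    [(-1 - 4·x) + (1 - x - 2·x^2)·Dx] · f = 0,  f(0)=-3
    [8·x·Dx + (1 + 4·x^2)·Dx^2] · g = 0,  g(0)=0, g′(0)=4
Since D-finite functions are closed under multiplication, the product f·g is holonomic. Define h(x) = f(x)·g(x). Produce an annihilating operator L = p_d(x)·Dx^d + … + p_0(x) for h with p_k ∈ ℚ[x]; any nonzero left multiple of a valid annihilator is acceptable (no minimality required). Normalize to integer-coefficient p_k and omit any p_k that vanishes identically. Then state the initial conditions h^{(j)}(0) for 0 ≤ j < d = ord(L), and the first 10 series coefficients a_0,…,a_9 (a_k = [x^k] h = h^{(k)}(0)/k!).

f: a_k = -3, -3, -9, -15, -33, -63, -129, -255, -513, -1023, …
g: a_k = 0, 4, 0, -16/3, 0, 64/5, 0, -256/7, 0, 1024/9, …
f·g: L₀ = L_f ⊗_s L_g, ord ≤ 1·2.
L = (4 + 8·x + 48·x^2) + (2 + 16·x^2 + 48·x^3)·Dx + (-1 + x - 2·x^2 + 4·x^3 + 8·x^4)·Dx^2  (order 2).
h: a_k = 0, -12, -12, -20, -44, -612/5, -1052/5, -12092/35, -5364/7, -188852/105, …
ICs: h(0) = 0, h′(0) = -12.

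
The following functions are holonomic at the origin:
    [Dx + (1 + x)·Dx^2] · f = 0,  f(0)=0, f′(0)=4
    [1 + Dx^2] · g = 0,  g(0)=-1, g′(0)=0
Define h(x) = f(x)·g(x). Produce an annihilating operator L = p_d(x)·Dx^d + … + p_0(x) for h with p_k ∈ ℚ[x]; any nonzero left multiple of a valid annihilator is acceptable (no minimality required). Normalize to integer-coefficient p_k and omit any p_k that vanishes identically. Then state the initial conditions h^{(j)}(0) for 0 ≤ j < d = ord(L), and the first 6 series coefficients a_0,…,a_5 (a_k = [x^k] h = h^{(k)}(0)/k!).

f: a_k = 0, 4, -2, 4/3, -1, 4/5, …
g: a_k = -1, 0, 1/2, 0, -1/24, 0, …
L₀ := L_f ⊗_s L_g (sym. prod.), ord ≤ 4.
L = (-3 + 6·x + 19·x^2 + 16·x^3 + 4·x^4) + (4 + 20·x + 24·x^2 + 8·x^3)·Dx + (20·x + 42·x^2 + 32·x^3 + 8·x^4)·Dx^2 + (4 + 20·x + 24·x^2 + 8·x^3)·Dx^3 + (3 + 14·x + 23·x^2 + 16·x^3 + 4·x^4)·Dx^4  (order 4).
h: a_k = 0, -4, 2, 2/3, 0, -3/10, …
ICs: h(0) = 0, h′(0) = -4, h′′(0) = 4, h′′′(0) = 4.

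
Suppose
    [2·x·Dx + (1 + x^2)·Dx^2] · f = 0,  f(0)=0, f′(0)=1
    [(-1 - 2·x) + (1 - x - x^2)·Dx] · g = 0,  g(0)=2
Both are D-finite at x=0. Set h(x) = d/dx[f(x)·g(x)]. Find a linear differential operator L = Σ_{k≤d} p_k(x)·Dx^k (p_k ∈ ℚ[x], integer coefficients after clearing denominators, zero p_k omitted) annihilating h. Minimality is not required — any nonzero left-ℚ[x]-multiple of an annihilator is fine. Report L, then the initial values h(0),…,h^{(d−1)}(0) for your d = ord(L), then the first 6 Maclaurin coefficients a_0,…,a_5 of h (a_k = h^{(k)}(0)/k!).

f: a_k = 0, 1, 0, -1/3, 0, 1/5, …
g: a_k = 2, 2, 4, 6, 10, 16, …
L₀ := L_f ⊗_s L_g (sym. prod.), ord ≤ 2.
h=h₀': d/dx-closure on L₀ ⇒ L.
L = (2 + 30·x^2 + 24·x^3 + 36·x^4) + (4 + 10·x + 12·x^2 + 22·x^3 + 24·x^4 + 24·x^5)·Dx + (-1 - 2·x^2 + 4·x^3 + 2·x^4 + 4·x^5 + 3·x^6)·Dx^2  (order 2).
h: a_k = 2, 4, 10, 64/3, 136/3, 432/5, …
ICs: h(0) = 2, h′(0) = 4.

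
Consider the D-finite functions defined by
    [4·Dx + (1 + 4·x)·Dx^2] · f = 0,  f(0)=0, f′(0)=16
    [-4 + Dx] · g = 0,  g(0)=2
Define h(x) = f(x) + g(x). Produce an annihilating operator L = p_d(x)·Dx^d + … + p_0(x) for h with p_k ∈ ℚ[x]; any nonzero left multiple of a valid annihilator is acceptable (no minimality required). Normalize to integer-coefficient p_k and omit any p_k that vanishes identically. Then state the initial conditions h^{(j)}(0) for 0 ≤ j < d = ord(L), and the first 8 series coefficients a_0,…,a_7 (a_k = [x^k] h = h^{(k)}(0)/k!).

f: a_k = 0, 16, -32, 256/3, -256, 4096/5, -8192/3, 65536/7, …
g: a_k = 2, 8, 16, 64/3, 64/3, 256/15, 512/45, 2048/315, …
Sum ⇒ L₀ = lclm(L_f,L_g) in ℚ(x)⟨Dx⟩.
L = (-24 - 32·x)·Dx + (2 - 16·x - 32·x^2)·Dx^2 + (1 + 6·x + 8·x^2)·Dx^3  (order 3).
h: a_k = 2, 24, -16, 320/3, -704/3, 12544/15, -122368/45, 2951168/315, …
ICs: h(0) = 2, h′(0) = 24, h′′(0) = -32.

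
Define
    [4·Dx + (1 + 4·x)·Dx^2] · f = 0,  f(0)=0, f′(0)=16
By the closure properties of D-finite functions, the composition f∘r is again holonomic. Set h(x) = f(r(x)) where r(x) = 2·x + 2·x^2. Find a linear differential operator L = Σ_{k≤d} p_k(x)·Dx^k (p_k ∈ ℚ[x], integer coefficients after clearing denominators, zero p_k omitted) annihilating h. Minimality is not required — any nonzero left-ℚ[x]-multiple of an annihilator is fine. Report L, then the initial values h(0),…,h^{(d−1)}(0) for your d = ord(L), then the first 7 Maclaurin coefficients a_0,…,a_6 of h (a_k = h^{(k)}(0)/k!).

f: a_k = 0, 16, -32, 256/3, -256, 4096/5, -8192/3, …
Change of var in L_f (x↦r) gives L₀.
L = (6 + 16·x + 16·x^2)·Dx + (1 + 10·x + 24·x^2 + 16·x^3)·Dx^2  (order 2).
h: a_k = 0, 32, -96, 1280/3, -2176, 59392/5, -67584, …
ICs: h(0) = 0, h′(0) = 32.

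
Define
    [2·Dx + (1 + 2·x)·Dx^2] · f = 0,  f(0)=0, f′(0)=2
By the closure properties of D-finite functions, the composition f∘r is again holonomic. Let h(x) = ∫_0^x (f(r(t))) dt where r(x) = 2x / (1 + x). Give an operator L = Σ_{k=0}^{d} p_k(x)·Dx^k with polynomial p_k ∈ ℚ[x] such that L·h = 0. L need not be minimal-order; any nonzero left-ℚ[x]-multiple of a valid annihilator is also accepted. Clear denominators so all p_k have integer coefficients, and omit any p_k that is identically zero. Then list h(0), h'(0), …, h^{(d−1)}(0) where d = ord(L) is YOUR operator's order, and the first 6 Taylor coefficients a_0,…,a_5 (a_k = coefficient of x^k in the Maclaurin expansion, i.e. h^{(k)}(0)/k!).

f: a_k = 0, 2, -2, 8/3, -4, 32/5, …
L₀ from L_f via x↦r, Dx↦r'^{-1}Dx.
h=∫h₀ ⇒ L = L₀·Dx.
L = (6 + 10·x)·Dx^2 + (1 + 6·x + 5·x^2)·Dx^3  (order 3).
h: a_k = 0, 0, 2, -4, 31/3, -156/5, …
ICs: h(0) = 0, h′(0) = 0, h′′(0) = 4.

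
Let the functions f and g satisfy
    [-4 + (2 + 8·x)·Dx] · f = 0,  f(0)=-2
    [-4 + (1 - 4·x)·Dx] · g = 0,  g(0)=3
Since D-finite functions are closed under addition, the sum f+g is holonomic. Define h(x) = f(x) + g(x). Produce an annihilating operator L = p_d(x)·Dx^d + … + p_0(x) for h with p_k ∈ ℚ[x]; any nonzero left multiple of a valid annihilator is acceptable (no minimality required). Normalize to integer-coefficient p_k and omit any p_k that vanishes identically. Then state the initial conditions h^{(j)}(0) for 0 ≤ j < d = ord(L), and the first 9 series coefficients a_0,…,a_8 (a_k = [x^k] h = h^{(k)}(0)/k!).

f: a_k = -2, -4, 4, -8, 20, -56, 168, -528, 1716, …
g: a_k = 3, 12, 48, 192, 768, 3072, 12288, 49152, 196608, …
Weyl lclm of L_f,L_g ⇒ L₀ (ord ≤ 2).
L = (40 + 96·x) + (-18 - 112·x - 288·x^2)·Dx + (1 + 12·x - 16·x^2 - 192·x^3)·Dx^2  (order 2).
h: a_k = 1, 8, 52, 184, 788, 3016, 12456, 48624, 198324, …
ICs: h(0) = 1, h′(0) = 8.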